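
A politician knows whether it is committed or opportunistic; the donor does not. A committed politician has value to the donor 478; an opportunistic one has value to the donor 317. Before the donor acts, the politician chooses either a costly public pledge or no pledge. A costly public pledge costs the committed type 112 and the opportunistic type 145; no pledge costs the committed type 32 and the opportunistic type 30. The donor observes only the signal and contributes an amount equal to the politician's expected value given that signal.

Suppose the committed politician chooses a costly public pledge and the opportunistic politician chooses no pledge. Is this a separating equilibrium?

No

If types separate, pledge earns payment 478 and no pledge earns 317.
Committed: pledge gives 478 − 112 = 366; no pledge gives 317 − 32 = 285. No deviation. ✓
Opportunistic: no pledge gives 317 − 30 = 287; pledge gives 478 − 145 = 333. Would deviate. ✗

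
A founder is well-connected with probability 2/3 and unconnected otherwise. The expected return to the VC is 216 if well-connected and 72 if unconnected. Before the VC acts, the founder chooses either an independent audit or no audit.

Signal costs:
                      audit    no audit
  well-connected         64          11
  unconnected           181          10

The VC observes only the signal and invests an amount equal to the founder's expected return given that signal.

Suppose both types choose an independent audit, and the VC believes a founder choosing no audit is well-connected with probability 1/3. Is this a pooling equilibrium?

No

At the pooled signal (audit) the VC holds the prior 2/3 and pays 2/3·216 + 1/3·72 = 168. Off-path (no audit) belief 1/3 gives 1/3·216 + 2/3·72 = 120.
Well-connected: audit gives 168 − 64 = 104; no audit gives 120 − 11 = 109. Deviates. ✗
Unconnected: audit gives 168 − 181 = -13; no audit gives 120 − 10 = 110. Deviates. ✗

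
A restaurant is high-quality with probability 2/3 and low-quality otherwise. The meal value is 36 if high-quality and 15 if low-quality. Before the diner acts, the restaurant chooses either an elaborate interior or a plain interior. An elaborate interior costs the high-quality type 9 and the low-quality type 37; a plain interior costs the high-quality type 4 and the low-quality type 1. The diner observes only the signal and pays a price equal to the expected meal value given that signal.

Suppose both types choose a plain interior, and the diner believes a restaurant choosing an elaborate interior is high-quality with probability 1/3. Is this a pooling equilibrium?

At the pooled signal (plain interior) the diner holds the prior 2/3 and pays 2/3·36 + 1/3·15 = 29. Off-path (elaborate interior) belief 1/3 gives 1/3·36 + 2/3·15 = 22.
High-quality: plain interior gives 29 − 4 = 25; elaborate interior gives 22 − 9 = 13. Stays. ✓
Low-quality: plain interior gives 29 − 1 = 28; elaborate interior gives 22 − 37 = -15. Stays. ✓

Yes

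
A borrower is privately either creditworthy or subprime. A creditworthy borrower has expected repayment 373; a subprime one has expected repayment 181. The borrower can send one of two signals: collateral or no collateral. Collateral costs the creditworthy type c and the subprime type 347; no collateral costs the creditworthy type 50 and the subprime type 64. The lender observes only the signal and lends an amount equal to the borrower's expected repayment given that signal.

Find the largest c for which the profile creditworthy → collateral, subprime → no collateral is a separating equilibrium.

Under separation: collateral → creditworthy (pays 373); no collateral → subprime (pays 181).
Subprime: 181 − 64 = 117 ≥ 373 − 347 = 26. Holds regardless of c. ✓
Creditworthy: 373 − c ≥ 181 − 50, so c ≤ 373 − 131 = 242.

242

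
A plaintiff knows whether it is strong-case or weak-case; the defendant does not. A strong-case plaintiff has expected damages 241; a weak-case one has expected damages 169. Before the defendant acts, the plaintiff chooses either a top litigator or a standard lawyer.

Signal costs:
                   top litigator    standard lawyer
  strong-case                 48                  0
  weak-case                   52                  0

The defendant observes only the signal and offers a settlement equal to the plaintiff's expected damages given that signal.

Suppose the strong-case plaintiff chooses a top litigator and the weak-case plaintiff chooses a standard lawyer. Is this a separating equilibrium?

No

If types separate, top litigator earns payment 241 and standard lawyer earns 169.
Strong-case: top litigator gives 241 − 48 = 193; standard lawyer gives 169 − 0 = 169. No deviation. ✓
Weak-case: standard lawyer gives 169 − 0 = 169; top litigator gives 241 − 52 = 189. Would deviate. ✗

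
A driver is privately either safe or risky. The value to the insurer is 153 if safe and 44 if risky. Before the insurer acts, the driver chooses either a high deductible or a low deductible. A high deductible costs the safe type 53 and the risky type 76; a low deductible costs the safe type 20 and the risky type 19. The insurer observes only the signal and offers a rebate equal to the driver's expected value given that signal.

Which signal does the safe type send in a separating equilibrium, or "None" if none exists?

None

Try safe → high deductible, risky → low deductible:
  If types separate, high deductible earns payment 153 and low deductible earns 44.
  Safe: high deductible gives 153 − 53 = 100; low deductible gives 44 − 20 = 24. No deviation. ✓
  Risky: low deductible gives 44 − 19 = 25; high deductible gives 153 − 76 = 77. Would deviate. ✗
Try safe → low deductible, risky → high deductible:
  If types separate, low deductible earns payment 153 and high deductible earns 44.
  Safe: low deductible gives 153 − 20 = 133; high deductible gives 44 − 53 = -9. No deviation. ✓
  Risky: high deductible gives 44 − 76 = -32; low deductible gives 153 − 19 = 134. Would deviate. ✗
Neither assignment is incentive-compatible.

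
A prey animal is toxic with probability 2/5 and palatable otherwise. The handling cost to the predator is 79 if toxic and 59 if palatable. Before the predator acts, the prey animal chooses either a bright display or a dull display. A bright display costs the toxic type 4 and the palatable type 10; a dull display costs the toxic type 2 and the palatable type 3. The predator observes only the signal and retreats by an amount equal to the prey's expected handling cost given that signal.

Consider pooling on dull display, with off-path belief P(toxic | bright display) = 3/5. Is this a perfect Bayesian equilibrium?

On the equilibrium path (dull display) the predator holds the prior 2/5 and pays 2/5·79 + 3/5·59 = 67. Off-path (bright display) belief 3/5 gives 3/5·79 + 2/5·59 = 71.
Toxic: dull display gives 67 − 2 = 65; bright display gives 71 − 4 = 67. Deviates. ✗
Palatable: dull display gives 67 − 3 = 64; bright display gives 71 − 10 = 61. Stays. ✓

No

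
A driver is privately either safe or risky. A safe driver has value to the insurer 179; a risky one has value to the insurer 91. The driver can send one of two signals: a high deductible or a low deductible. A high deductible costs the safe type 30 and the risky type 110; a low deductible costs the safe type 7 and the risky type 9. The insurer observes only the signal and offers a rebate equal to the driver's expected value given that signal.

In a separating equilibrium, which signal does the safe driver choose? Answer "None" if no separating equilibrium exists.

high deductible

Try safe → high deductible, risky → low deductible:
  If types separate, high deductible earns payment 179 and low deductible earns 91.
  Safe: high deductible gives 179 − 30 = 149; low deductible gives 91 − 7 = 84. No deviation. ✓
  Risky: low deductible gives 91 − 9 = 82; high deductible gives 179 − 110 = 69. No deviation. ✓
Both hold — the safe type sends high deductible.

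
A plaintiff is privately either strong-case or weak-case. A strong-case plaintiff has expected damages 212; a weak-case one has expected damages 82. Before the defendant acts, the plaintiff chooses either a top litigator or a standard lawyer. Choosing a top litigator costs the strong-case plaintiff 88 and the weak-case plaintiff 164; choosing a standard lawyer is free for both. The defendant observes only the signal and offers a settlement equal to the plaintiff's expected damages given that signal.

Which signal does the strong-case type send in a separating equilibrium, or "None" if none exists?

top litigator

Try strong-case → top litigator, weak-case → standard lawyer:
  Under separation the defendant infers type exactly: top litigator → strong-case (pays 212), standard lawyer → weak-case (pays 82).
  Strong-case: top litigator gives 212 − 88 = 124; standard lawyer gives 82 − 0 = 82. No deviation. ✓
  Weak-case: standard lawyer gives 82 − 0 = 82; top litigator gives 212 − 164 = 48. No deviation. ✓
Both hold — the strong-case type sends top litigator.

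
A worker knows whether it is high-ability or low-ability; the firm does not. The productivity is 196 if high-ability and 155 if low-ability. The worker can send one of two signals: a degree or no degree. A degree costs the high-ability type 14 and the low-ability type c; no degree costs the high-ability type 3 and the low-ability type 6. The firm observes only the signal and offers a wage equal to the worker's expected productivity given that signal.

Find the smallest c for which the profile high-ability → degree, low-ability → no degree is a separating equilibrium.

47

Under separation: degree → high-ability (pays 196); no degree → low-ability (pays 155).
High-ability: 196 − 14 = 182 ≥ 155 − 3 = 152. Holds regardless of c. ✓
Low-ability: 155 − 6 ≥ 196 − c, so c ≥ 196 − 149 = 47.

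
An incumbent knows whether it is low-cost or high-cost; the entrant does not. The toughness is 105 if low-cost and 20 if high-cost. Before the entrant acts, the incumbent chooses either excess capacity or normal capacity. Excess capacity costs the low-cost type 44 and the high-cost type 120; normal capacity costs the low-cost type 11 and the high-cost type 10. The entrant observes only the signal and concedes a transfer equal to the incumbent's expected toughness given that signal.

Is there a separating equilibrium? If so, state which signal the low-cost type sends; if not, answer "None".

Try low-cost → excess capacity, high-cost → normal capacity:
  If types separate, excess capacity earns payment 105 and normal capacity earns 20.
  Low-cost: excess capacity gives 105 − 44 = 61; normal capacity gives 20 − 11 = 9. No deviation. ✓
  High-cost: normal capacity gives 20 − 10 = 10; excess capacity gives 105 − 120 = -15. No deviation. ✓
Both hold — the low-cost type sends excess capacity.

excess capacity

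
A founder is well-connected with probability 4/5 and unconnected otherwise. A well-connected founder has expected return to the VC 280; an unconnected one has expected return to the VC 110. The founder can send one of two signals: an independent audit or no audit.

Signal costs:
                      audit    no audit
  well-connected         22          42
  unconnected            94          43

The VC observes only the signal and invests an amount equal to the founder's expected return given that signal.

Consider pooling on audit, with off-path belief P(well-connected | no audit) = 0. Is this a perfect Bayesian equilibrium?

On the equilibrium path (audit) the VC holds the prior 4/5 and pays 4/5·280 + 1/5·110 = 246. Off-path (no audit) belief 0 gives 0·280 + 1·110 = 110.
Well-connected: audit gives 246 − 22 = 224; no audit gives 110 − 42 = 68. Stays. ✓
Unconnected: audit gives 246 − 94 = 152; no audit gives 110 − 43 = 67. Stays. ✓
Beliefs are Bayes-consistent on-path and both types best-respond.

Yes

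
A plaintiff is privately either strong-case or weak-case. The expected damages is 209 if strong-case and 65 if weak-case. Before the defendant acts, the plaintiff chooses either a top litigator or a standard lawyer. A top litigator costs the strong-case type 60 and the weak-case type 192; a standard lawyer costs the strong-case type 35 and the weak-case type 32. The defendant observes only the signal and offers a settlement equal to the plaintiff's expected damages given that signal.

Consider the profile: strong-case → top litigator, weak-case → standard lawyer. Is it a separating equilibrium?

If types separate, top litigator earns payment 209 and standard lawyer earns 65.
Strong-case: top litigator gives 209 − 60 = 149; standard lawyer gives 65 − 35 = 30. No deviation. ✓
Weak-case: standard lawyer gives 65 − 32 = 33; top litigator gives 209 − 192 = 17. No deviation. ✓
Neither type gains from mimicking the other.

Yes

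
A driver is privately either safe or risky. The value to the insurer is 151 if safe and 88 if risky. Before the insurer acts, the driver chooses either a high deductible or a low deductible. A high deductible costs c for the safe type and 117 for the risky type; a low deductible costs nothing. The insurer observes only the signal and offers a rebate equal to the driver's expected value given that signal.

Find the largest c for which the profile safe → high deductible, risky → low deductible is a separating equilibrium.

63

Under separation: high deductible → safe (pays 151); low deductible → risky (pays 88).
Risky: 88 − 0 = 88 ≥ 151 − 117 = 34. Holds regardless of c. ✓
Safe: 151 − c ≥ 88 − 0, so c ≤ 151 − 88 = 63.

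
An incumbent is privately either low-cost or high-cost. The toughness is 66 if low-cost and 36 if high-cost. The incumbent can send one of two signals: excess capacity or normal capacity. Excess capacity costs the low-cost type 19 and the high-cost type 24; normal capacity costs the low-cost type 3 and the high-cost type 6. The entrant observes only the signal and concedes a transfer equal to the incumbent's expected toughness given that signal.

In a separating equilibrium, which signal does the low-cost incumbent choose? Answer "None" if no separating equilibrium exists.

Try low-cost → excess capacity, high-cost → normal capacity:
  Under separation the entrant infers type exactly: excess capacity → low-cost (pays 66), normal capacity → high-cost (pays 36).
  Low-cost: excess capacity gives 66 − 19 = 47; normal capacity gives 36 − 3 = 33. No deviation. ✓
  High-cost: normal capacity gives 36 − 6 = 30; excess capacity gives 66 − 24 = 42. Would deviate. ✗
Try low-cost → normal capacity, high-cost → excess capacity:
  Under separation the entrant infers type exactly: normal capacity → low-cost (pays 66), excess capacity → high-cost (pays 36).
  Low-cost: normal capacity gives 66 − 3 = 63; excess capacity gives 36 − 19 = 17. No deviation. ✓
  High-cost: excess capacity gives 36 − 24 = 12; normal capacity gives 66 − 6 = 60. Would deviate. ✗
Neither assignment is incentive-compatible.

None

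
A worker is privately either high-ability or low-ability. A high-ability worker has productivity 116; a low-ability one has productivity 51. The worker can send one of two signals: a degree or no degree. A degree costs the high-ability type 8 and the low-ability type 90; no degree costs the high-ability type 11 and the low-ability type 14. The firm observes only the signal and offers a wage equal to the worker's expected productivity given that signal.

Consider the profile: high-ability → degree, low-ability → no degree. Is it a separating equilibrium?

Yes

If types separate, degree earns payment 116 and no degree earns 51.
High-ability: degree gives 116 − 8 = 108; no degree gives 51 − 11 = 40. No deviation. ✓
Low-ability: no degree gives 51 − 14 = 37; degree gives 116 − 90 = 26. No deviation. ✓
Both incentive constraints hold.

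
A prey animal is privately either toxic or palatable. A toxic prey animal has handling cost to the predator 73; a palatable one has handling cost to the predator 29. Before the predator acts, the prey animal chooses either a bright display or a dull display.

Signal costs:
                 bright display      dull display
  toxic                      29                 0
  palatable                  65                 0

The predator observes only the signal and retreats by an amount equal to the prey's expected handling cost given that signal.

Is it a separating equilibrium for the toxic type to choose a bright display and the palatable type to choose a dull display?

Yes

If types separate, bright display earns payment 73 and dull display earns 29.
Toxic: bright display gives 73 − 29 = 44; dull display gives 29 − 0 = 29. No deviation. ✓
Palatable: dull display gives 29 − 0 = 29; bright display gives 73 − 65 = 8. No deviation. ✓
Both incentive constraints hold.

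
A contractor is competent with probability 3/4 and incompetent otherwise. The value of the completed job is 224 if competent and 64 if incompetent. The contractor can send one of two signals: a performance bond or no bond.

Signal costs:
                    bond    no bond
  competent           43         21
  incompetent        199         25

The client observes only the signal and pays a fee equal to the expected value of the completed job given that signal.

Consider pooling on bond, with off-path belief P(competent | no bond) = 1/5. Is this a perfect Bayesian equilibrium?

At the pooled signal (bond) the client holds the prior 3/4 and pays 3/4·224 + 1/4·64 = 184. Off-path (no bond) belief 1/5 gives 1/5·224 + 4/5·64 = 96.
Competent: bond gives 184 − 43 = 141; no bond gives 96 − 21 = 75. Stays. ✓
Incompetent: bond gives 184 − 199 = -15; no bond gives 96 − 25 = 71. Deviates. ✗

No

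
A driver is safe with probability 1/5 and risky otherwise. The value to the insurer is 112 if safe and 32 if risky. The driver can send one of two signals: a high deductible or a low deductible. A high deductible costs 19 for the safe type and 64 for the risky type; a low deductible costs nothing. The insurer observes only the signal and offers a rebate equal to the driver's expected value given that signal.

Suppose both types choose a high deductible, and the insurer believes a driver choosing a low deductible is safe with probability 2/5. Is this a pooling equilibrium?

On the equilibrium path (high deductible) the insurer holds the prior 1/5 and pays 1/5·112 + 4/5·32 = 48. Off-path (low deductible) belief 2/5 gives 2/5·112 + 3/5·32 = 64.
Safe: high deductible gives 48 − 19 = 29; low deductible gives 64 − 0 = 64. Deviates. ✗
Risky: high deductible gives 48 − 64 = -16; low deductible gives 64 − 0 = 64. Deviates. ✗

No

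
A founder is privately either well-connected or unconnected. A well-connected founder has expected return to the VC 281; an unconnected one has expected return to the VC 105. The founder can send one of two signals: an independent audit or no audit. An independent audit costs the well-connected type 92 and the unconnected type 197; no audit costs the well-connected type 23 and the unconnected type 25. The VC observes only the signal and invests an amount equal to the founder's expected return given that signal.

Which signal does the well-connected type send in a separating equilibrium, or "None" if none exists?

None

Try well-connected → audit, unconnected → no audit:
  If types separate, audit earns payment 281 and no audit earns 105.
  Well-connected: audit gives 281 − 92 = 189; no audit gives 105 − 23 = 82. No deviation. ✓
  Unconnected: no audit gives 105 − 25 = 80; audit gives 281 − 197 = 84. Would deviate. ✗
Try well-connected → no audit, unconnected → audit:
  If types separate, no audit earns payment 281 and audit earns 105.
  Well-connected: no audit gives 281 − 23 = 258; audit gives 105 − 92 = 13. No deviation. ✓
  Unconnected: audit gives 105 − 197 = -92; no audit gives 281 − 25 = 256. Would deviate. ✗
Neither assignment is incentive-compatible.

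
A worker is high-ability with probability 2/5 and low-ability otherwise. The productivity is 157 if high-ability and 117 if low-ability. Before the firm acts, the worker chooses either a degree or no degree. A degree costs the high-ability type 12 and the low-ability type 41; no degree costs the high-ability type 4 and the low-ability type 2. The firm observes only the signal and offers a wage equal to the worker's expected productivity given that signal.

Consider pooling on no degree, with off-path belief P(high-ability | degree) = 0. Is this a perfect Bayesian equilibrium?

Yes

On the equilibrium path (no degree) the firm holds the prior 2/5 and pays 2/5·157 + 3/5·117 = 133. Off-path (degree) belief 0 gives 0·157 + 1·117 = 117.
High-ability: no degree gives 133 − 4 = 129; degree gives 117 − 12 = 105. Stays. ✓
Low-ability: no degree gives 133 − 2 = 131; degree gives 117 − 41 = 76. Stays. ✓
Beliefs are Bayes-consistent on-path and both types best-respond.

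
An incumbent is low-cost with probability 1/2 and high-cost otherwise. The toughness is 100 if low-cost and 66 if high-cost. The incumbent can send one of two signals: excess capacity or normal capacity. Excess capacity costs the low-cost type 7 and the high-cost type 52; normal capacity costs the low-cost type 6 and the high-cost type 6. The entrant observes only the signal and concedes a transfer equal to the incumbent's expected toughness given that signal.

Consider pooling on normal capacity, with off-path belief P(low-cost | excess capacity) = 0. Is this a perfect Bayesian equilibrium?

At the pooled signal (normal capacity) the entrant holds the prior 1/2 and pays 1/2·100 + 1/2·66 = 83. Off-path (excess capacity) belief 0 gives 0·100 + 1·66 = 66.
Low-cost: normal capacity gives 83 − 6 = 77; excess capacity gives 66 − 7 = 59. Stays. ✓
High-cost: normal capacity gives 83 − 6 = 77; excess capacity gives 66 − 52 = 14. Stays. ✓

Yes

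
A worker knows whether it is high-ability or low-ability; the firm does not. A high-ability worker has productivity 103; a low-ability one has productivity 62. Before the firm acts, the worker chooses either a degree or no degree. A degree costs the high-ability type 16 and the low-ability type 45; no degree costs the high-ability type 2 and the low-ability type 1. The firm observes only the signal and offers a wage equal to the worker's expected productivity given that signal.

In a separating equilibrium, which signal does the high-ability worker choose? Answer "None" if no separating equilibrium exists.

Try high-ability → degree, low-ability → no degree:
  Under separation the firm infers type exactly: degree → high-ability (pays 103), no degree → low-ability (pays 62).
  High-ability: degree gives 103 − 16 = 87; no degree gives 62 − 2 = 60. No deviation. ✓
  Low-ability: no degree gives 62 − 1 = 61; degree gives 103 − 45 = 58. No deviation. ✓
Both hold — the high-ability type sends degree.

degree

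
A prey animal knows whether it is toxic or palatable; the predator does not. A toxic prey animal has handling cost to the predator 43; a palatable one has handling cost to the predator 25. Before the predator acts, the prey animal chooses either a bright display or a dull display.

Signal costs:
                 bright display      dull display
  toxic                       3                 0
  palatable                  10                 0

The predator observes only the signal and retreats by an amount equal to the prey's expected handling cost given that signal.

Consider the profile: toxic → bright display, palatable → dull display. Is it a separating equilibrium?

No

Under separation the predator infers type exactly: bright display → toxic (pays 43), dull display → palatable (pays 25).
Toxic: bright display gives 43 − 3 = 40; dull display gives 25 − 0 = 25. No deviation. ✓
Palatable: dull display gives 25 − 0 = 25; bright display gives 43 − 10 = 33. Would deviate. ✗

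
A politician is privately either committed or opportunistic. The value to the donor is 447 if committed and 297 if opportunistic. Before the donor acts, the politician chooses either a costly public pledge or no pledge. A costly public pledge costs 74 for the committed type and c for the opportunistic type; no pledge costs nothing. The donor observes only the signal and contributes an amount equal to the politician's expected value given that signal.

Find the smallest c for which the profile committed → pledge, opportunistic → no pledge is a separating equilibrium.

Under separation: pledge → committed (pays 447); no pledge → opportunistic (pays 297).
Committed: 447 − 74 = 373 ≥ 297 − 0 = 297. Holds regardless of c. ✓
Opportunistic: 297 − 0 ≥ 447 − c, so c ≥ 447 − 297 = 150.

150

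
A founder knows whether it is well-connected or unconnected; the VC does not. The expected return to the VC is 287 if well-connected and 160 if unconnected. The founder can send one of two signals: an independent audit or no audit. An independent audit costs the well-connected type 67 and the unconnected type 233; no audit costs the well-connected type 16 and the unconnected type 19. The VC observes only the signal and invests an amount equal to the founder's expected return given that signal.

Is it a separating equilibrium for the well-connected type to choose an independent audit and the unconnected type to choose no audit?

Under separation the VC infers type exactly: audit → well-connected (pays 287), no audit → unconnected (pays 160).
Well-connected: audit gives 287 − 67 = 220; no audit gives 160 − 16 = 144. No deviation. ✓
Unconnected: no audit gives 160 − 19 = 141; audit gives 287 − 233 = 54. No deviation. ✓
Both incentive constraints hold.

Yes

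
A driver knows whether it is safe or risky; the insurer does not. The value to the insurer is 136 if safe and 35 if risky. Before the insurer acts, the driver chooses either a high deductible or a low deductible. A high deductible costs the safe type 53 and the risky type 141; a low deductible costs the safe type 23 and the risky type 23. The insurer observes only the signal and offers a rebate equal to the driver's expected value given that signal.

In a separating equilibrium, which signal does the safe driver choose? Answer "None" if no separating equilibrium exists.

Try safe → high deductible, risky → low deductible:
  If types separate, high deductible earns payment 136 and low deductible earns 35.
  Safe: high deductible gives 136 − 53 = 83; low deductible gives 35 − 23 = 12. No deviation. ✓
  Risky: low deductible gives 35 − 23 = 12; high deductible gives 136 − 141 = -5. No deviation. ✓
Both hold — the safe type sends high deductible.

high deductible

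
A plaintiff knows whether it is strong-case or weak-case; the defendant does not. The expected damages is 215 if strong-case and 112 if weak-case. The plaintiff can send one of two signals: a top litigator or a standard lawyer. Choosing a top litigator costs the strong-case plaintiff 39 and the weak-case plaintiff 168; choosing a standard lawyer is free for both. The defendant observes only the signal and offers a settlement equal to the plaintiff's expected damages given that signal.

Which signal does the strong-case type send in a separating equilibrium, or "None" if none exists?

Try strong-case → top litigator, weak-case → standard lawyer:
  If types separate, top litigator earns payment 215 and standard lawyer earns 112.
  Strong-case: top litigator gives 215 − 39 = 176; standard lawyer gives 112 − 0 = 112. No deviation. ✓
  Weak-case: standard lawyer gives 112 − 0 = 112; top litigator gives 215 − 168 = 47. No deviation. ✓
Both hold — the strong-case type sends top litigator.

top litigator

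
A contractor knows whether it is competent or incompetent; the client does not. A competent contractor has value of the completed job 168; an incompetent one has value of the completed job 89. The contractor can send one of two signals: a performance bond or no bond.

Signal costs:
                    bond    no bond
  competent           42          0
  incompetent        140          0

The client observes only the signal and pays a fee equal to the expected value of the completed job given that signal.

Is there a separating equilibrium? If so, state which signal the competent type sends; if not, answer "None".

Try competent → bond, incompetent → no bond:
  If types separate, bond earns payment 168 and no bond earns 89.
  Competent: bond gives 168 − 42 = 126; no bond gives 89 − 0 = 89. No deviation. ✓
  Incompetent: no bond gives 89 − 0 = 89; bond gives 168 − 140 = 28. No deviation. ✓
Both hold — the competent type sends bond.

bond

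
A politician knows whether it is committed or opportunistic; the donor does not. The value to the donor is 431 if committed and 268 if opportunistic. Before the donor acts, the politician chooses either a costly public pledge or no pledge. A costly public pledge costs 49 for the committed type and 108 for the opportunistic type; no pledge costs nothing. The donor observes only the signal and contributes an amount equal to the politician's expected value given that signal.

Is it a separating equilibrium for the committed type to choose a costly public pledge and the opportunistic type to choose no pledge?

Under separation the donor infers type exactly: pledge → committed (pays 431), no pledge → opportunistic (pays 268).
Committed: pledge gives 431 − 49 = 382; no pledge gives 268 − 0 = 268. No deviation. ✓
Opportunistic: no pledge gives 268 − 0 = 268; pledge gives 431 − 108 = 323. Would deviate. ✗

No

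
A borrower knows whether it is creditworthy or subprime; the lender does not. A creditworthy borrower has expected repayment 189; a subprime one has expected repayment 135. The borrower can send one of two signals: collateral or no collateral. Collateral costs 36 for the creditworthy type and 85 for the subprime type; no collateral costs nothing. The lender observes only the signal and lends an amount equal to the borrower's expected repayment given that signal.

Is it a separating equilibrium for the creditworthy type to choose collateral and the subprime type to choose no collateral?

Yes

If types separate, collateral earns payment 189 and no collateral earns 135.
Creditworthy: collateral gives 189 − 36 = 153; no collateral gives 135 − 0 = 135. No deviation. ✓
Subprime: no collateral gives 135 − 0 = 135; collateral gives 189 − 85 = 104. No deviation. ✓
Both incentive constraints hold.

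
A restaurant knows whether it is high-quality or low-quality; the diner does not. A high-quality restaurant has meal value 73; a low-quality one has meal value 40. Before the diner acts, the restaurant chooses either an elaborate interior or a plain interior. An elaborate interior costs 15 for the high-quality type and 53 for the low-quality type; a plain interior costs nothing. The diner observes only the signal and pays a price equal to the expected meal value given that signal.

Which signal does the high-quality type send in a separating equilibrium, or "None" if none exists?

elaborate interior

Try high-quality → elaborate interior, low-quality → plain interior:
  If types separate, elaborate interior earns payment 73 and plain interior earns 40.
  High-quality: elaborate interior gives 73 − 15 = 58; plain interior gives 40 − 0 = 40. No deviation. ✓
  Low-quality: plain interior gives 40 − 0 = 40; elaborate interior gives 73 − 53 = 20. No deviation. ✓
Both hold — the high-quality type sends elaborate interior.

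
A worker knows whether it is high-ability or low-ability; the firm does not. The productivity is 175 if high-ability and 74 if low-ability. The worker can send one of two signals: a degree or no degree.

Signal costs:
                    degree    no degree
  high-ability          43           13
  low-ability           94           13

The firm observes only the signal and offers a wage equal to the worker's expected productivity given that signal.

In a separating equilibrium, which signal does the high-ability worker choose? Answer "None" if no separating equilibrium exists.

Try high-ability → degree, low-ability → no degree:
  If types separate, degree earns payment 175 and no degree earns 74.
  High-ability: degree gives 175 − 43 = 132; no degree gives 74 − 13 = 61. No deviation. ✓
  Low-ability: no degree gives 74 − 13 = 61; degree gives 175 − 94 = 81. Would deviate. ✗
Try high-ability → no degree, low-ability → degree:
  If types separate, no degree earns payment 175 and degree earns 74.
  High-ability: no degree gives 175 − 13 = 162; degree gives 74 − 43 = 31. No deviation. ✓
  Low-ability: degree gives 74 − 94 = -20; no degree gives 175 − 13 = 162. Would deviate. ✗
Neither assignment is incentive-compatible.

None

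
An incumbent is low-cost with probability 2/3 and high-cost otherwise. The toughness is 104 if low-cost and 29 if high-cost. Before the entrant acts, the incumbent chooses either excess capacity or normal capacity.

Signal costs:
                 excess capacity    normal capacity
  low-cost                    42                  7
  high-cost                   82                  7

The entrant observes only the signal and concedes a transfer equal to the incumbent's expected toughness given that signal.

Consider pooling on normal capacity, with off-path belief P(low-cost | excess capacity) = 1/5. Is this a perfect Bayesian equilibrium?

Yes

On the equilibrium path (normal capacity) the entrant holds the prior 2/3 and pays 2/3·104 + 1/3·29 = 79. Off-path (excess capacity) belief 1/5 gives 1/5·104 + 4/5·29 = 44.
Low-cost: normal capacity gives 79 − 7 = 72; excess capacity gives 44 − 42 = 2. Stays. ✓
High-cost: normal capacity gives 79 − 7 = 72; excess capacity gives 44 − 82 = -38. Stays. ✓
Beliefs are Bayes-consistent on-path and both types best-respond.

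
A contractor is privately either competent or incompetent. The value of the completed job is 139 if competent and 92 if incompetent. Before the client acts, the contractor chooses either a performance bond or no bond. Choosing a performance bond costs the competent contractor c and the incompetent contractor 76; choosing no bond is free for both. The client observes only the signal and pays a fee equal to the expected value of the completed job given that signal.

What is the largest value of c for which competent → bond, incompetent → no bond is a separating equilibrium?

Under separation: bond → competent (pays 139); no bond → incompetent (pays 92).
Incompetent: 92 − 0 = 92 ≥ 139 − 76 = 63. Holds regardless of c. ✓
Competent: 139 − c ≥ 92 − 0, so c ≤ 139 − 92 = 47.

47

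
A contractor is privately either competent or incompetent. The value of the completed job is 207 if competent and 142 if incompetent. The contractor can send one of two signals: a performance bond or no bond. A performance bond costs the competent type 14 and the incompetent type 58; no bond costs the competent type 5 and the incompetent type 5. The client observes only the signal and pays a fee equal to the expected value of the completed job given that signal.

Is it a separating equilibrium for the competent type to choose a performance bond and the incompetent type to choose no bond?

No

If types separate, bond earns payment 207 and no bond earns 142.
Competent: bond gives 207 − 14 = 193; no bond gives 142 − 5 = 137. No deviation. ✓
Incompetent: no bond gives 142 − 5 = 137; bond gives 207 − 58 = 149. Would deviate. ✗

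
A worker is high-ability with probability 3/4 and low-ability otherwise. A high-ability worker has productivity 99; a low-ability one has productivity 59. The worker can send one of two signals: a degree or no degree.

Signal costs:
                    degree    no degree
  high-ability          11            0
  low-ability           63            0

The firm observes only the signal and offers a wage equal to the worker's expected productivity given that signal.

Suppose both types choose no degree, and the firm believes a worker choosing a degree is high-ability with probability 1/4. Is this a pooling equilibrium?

Yes

At the pooled signal (no degree) the firm holds the prior 3/4 and pays 3/4·99 + 1/4·59 = 89. Off-path (degree) belief 1/4 gives 1/4·99 + 3/4·59 = 69.
High-ability: no degree gives 89 − 0 = 89; degree gives 69 − 11 = 58. Stays. ✓
Low-ability: no degree gives 89 − 0 = 89; degree gives 69 − 63 = 6. Stays. ✓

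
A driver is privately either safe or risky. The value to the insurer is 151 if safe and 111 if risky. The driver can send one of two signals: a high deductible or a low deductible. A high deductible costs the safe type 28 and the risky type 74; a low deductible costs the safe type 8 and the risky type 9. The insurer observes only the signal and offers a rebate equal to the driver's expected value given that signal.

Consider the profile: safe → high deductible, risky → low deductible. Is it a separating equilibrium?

Yes

If types separate, high deductible earns payment 151 and low deductible earns 111.
Safe: high deductible gives 151 − 28 = 123; low deductible gives 111 − 8 = 103. No deviation. ✓
Risky: low deductible gives 111 − 9 = 102; high deductible gives 151 − 74 = 77. No deviation. ✓
Both incentive constraints hold.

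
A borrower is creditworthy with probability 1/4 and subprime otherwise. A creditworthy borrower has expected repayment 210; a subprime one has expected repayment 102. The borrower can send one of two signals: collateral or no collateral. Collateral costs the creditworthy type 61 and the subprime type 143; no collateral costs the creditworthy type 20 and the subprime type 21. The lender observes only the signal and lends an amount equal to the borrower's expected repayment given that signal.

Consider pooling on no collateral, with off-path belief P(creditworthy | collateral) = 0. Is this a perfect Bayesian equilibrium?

At the pooled signal (no collateral) the lender holds the prior 1/4 and pays 1/4·210 + 3/4·102 = 129. Off-path (collateral) belief 0 gives 0·210 + 1·102 = 102.
Creditworthy: no collateral gives 129 − 20 = 109; collateral gives 102 − 61 = 41. Stays. ✓
Subprime: no collateral gives 129 − 21 = 108; collateral gives 102 − 143 = -41. Stays. ✓

Yes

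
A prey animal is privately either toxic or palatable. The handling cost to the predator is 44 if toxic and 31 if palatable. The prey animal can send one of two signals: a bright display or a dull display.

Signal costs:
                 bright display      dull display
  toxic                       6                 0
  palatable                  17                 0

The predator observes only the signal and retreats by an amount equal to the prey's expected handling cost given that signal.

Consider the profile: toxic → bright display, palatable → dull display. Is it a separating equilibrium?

Under separation the predator infers type exactly: bright display → toxic (pays 44), dull display → palatable (pays 31).
Toxic: bright display gives 44 − 6 = 38; dull display gives 31 − 0 = 31. No deviation. ✓
Palatable: dull display gives 31 − 0 = 31; bright display gives 44 − 17 = 27. No deviation. ✓
Neither type gains from mimicking the other.

Yes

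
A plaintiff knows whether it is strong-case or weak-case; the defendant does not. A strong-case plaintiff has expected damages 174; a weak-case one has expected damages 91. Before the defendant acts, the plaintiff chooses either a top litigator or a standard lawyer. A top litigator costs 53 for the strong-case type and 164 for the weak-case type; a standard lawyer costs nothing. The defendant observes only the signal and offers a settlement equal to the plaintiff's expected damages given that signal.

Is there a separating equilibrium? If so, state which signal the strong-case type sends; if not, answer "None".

top litigator

Try strong-case → top litigator, weak-case → standard lawyer:
  Under separation the defendant infers type exactly: top litigator → strong-case (pays 174), standard lawyer → weak-case (pays 91).
  Strong-case: top litigator gives 174 − 53 = 121; standard lawyer gives 91 − 0 = 91. No deviation. ✓
  Weak-case: standard lawyer gives 91 − 0 = 91; top litigator gives 174 − 164 = 10. No deviation. ✓
Both hold — the strong-case type sends top litigator.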